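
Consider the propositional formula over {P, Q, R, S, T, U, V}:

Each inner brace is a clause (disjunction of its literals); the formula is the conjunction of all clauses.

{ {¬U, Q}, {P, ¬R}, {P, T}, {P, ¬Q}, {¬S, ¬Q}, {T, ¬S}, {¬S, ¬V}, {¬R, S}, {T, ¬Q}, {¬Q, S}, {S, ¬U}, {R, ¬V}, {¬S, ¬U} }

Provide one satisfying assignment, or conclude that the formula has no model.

Suppose U = False.
Suppose P = True.
Suppose S = False.
Unit clause (¬R) forces R = False.
Unit clause (¬Q) forces Q = False.
Unit clause (¬V) forces V = False.
No clause remains; T is free.

P: True,  Q: False,  R: False,  S: False,  T: True,  U: False,  V: False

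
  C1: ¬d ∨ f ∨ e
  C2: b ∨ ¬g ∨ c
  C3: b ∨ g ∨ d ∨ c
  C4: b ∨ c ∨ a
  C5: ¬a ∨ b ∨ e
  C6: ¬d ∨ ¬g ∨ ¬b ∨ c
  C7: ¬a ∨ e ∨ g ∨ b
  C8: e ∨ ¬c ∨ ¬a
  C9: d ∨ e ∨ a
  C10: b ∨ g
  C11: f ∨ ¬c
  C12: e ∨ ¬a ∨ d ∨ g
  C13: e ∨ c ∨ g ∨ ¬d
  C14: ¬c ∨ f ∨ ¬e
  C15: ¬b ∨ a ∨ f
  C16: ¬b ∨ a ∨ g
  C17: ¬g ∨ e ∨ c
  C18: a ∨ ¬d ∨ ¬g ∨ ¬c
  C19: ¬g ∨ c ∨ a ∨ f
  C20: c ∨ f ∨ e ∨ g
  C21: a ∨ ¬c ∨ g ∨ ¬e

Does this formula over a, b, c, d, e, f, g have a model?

Yes

Suppose b = False.
From the singleton clause (g), g = True.
From the singleton clause (c), c = True.
From the singleton clause (f), f = True.
Suppose a = False.
From the singleton clause (¬d), d = False.
From the singleton clause (e), e = True.
All clauses are satisfied.
A satisfying assignment: a ↦ False, b ↦ False, c ↦ True, d ↦ False, e ↦ True, f ↦ True, g ↦ True.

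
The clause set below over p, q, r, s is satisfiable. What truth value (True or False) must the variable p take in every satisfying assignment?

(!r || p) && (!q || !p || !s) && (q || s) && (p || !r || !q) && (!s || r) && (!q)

True

Suppose p = false.
From the singleton clause (!r), r = false.
From the singleton clause (!s), s = false.
From the singleton clause (q), q = true.
That conflicts with the unit clause (!q).
So every satisfying assignment has p = True.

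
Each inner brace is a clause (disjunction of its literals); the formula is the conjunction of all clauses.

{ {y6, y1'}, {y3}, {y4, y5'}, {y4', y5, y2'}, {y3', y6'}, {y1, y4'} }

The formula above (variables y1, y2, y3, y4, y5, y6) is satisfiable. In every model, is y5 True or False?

Suppose y5 = 1.
Unit clause (y3) forces y3 = 1.
Unit clause (y4) forces y4 = 1.
Unit clause (y6') forces y6 = 0.
Unit clause (y1') forces y1 = 0.
But (y1) is also a unit clause — contradiction.
So every satisfying assignment has y5 = False.

False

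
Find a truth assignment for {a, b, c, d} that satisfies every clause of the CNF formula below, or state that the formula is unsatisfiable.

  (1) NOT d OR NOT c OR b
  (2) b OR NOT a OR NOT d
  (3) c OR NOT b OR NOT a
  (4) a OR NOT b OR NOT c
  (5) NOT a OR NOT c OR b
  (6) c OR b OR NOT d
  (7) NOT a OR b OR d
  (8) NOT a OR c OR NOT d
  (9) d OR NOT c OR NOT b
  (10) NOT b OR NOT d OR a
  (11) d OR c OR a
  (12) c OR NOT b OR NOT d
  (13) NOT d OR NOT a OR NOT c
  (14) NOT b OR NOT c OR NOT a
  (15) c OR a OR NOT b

a ↦ false,  b ↦ false,  c ↦ true,  d ↦ false

Suppose d = false.
Suppose a = false.
The clause (c) is unit, so c = true.
The clause (NOT b) is unit, so b = false.
This assignment satisfies each clause.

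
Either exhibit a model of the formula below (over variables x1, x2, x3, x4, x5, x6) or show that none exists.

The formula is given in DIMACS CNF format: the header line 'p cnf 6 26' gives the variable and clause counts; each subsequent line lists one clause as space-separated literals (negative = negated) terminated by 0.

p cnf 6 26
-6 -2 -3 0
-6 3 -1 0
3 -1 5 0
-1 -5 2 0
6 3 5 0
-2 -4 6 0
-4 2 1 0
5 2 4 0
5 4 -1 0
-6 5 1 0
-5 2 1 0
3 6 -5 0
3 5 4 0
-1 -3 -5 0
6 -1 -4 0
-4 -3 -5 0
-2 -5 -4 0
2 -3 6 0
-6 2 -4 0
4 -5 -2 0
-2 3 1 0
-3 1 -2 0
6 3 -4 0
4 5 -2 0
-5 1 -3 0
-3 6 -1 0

Case x6 = False:
Case x3 = True:
(x2) alone gives x2 = True.
(¬x4) alone gives x4 = False.
(¬x5) alone gives x5 = False.
But (x5) is also a unit clause — contradiction.
That branch fails; take x3 = False instead.
(x5) alone gives x5 = True.
But (¬x5) is also a unit clause — contradiction.
Both values of x3 lead to a conflict.
That branch fails; take x6 = True instead.
Case x2 = False:
(¬x4) alone gives x4 = False.
(x5) alone gives x5 = True.
(¬x1) alone gives x1 = False.
But (x1) is also a unit clause — contradiction.
That branch fails; take x2 = True instead.
(¬x3) alone gives x3 = False.
(¬x1) alone gives x1 = False.
But (x1) is also a unit clause — contradiction.
Both values of x2 lead to a conflict.
Both values of x6 lead to a conflict.

UNSATISFIABLE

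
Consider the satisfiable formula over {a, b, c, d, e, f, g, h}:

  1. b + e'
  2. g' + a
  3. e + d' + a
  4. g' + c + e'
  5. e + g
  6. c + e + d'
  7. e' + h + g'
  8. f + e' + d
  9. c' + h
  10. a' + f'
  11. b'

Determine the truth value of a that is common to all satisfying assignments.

True

Suppose a = 0.
(g') alone gives g = 0.
(e) alone gives e = 1.
(b) alone gives b = 1.
That conflicts with the unit clause (b').
So every satisfying assignment has a = True.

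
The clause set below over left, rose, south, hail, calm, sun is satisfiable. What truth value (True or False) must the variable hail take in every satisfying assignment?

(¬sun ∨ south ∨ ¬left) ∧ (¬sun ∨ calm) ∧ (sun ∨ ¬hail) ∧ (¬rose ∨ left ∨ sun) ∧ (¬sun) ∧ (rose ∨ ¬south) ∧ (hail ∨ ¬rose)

Suppose hail = True.
Unit clause (sun) forces sun = True.
That conflicts with the unit clause (¬sun).
So every satisfying assignment has hail = False.

False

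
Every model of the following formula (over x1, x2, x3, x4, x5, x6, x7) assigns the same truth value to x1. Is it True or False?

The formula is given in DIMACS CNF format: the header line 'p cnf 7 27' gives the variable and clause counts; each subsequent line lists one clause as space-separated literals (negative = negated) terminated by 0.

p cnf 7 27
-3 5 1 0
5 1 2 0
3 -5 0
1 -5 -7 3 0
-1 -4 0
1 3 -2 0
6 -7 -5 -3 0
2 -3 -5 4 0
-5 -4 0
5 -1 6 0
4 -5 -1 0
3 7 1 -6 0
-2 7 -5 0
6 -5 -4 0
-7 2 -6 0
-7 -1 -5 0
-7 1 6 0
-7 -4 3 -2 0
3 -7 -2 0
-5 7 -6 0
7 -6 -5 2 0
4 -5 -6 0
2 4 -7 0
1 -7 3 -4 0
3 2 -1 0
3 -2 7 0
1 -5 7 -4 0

Suppose x1 = False.
Case x3 = False:
Unit clause (¬x5) forces x5 = False.
Unit clause (x2) forces x2 = True.
Now (¬x2) is unsatisfied and unit — conflict.
Undo x3 and try x3 = True.
Unit clause (x5) forces x5 = True.
Unit clause (¬x4) forces x4 = False.
Unit clause (x2) forces x2 = True.
Unit clause (x7) forces x7 = True.
Unit clause (x6) forces x6 = True.
Now (¬x6) is unsatisfied and unit — conflict.
Either choice for x3 ends in contradiction.
So every satisfying assignment has x1 = True.

True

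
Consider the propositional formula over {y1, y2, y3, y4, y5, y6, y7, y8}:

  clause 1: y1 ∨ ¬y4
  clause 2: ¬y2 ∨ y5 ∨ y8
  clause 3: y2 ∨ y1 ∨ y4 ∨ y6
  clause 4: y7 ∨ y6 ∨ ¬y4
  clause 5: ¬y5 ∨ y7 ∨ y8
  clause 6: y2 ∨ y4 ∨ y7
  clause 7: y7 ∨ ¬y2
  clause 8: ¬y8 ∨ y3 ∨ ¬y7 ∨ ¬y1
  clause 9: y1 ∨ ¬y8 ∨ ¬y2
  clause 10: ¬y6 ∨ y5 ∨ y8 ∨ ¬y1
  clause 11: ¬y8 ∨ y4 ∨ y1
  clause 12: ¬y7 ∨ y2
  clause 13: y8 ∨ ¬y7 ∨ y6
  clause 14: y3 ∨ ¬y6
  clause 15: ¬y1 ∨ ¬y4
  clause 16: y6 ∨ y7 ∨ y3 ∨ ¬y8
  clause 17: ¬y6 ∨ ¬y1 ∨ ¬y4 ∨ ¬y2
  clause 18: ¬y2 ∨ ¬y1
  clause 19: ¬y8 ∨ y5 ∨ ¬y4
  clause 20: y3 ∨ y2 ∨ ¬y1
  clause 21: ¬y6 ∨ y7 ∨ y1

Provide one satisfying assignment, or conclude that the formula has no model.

Try y1 = False.
The clause (¬y4) is unit, so y4 = False.
The clause (¬y8) is unit, so y8 = False.
Try y2 = True.
The clause (y5) is unit, so y5 = True.
The clause (y7) is unit, so y7 = True.
The clause (y6) is unit, so y6 = True.
The clause (y3) is unit, so y3 = True.
All clauses are satisfied.

y1 ↦ False; y2 ↦ True; y3 ↦ True; y4 ↦ False; y5 ↦ True; y6 ↦ True; y7 ↦ True; y8 ↦ False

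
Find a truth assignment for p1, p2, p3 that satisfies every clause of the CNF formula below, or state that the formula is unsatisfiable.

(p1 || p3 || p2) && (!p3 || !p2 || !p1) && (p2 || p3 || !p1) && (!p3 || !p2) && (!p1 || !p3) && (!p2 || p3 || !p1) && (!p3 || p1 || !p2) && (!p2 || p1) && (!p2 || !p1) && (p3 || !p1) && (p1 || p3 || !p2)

Branch on p3: set p3 = true.
Unit clause (!p2) forces p2 = false.
Unit clause (!p1) forces p1 = false.
Every clause now holds.

p1: false,  p2: false,  p3: true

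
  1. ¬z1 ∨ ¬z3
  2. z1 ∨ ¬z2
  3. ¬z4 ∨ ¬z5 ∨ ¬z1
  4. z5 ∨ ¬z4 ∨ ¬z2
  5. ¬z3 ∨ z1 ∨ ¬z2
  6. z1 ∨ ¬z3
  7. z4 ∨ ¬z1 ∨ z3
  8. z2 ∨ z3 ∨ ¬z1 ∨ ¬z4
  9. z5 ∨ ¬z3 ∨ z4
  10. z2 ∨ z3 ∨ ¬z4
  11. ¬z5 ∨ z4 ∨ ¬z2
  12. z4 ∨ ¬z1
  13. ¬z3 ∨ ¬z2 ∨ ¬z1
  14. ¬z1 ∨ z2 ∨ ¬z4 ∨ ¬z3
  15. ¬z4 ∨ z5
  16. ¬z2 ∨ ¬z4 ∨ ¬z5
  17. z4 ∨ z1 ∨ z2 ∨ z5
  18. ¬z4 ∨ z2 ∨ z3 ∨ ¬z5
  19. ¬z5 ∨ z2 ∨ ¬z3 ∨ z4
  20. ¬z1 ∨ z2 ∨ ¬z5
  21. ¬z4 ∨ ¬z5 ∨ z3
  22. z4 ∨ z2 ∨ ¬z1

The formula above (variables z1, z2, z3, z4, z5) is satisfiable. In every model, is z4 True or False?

False

Suppose z4 = True.
Unit clause (z5) forces z5 = True.
Unit clause (¬z1) forces z1 = False.
Unit clause (¬z2) forces z2 = False.
Unit clause (¬z3) forces z3 = False.
But (z3) is also a unit clause — contradiction.
So every satisfying assignment has z4 = False.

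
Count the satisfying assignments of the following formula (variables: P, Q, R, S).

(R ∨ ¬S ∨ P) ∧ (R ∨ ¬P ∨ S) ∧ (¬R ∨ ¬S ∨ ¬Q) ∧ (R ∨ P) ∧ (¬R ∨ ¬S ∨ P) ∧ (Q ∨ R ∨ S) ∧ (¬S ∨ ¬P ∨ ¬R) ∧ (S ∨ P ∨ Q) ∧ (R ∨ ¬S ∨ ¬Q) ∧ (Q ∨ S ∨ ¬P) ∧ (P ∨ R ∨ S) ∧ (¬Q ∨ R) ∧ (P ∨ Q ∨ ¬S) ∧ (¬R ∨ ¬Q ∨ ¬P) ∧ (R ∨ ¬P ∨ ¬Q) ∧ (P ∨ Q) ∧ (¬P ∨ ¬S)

1

There are 2^4 = 16 truth assignments over (P, Q, R, S).
Check each against the 17 clauses (columns in the order P, Q, R, S):
  F F F F  ✗ fails (R ∨ P)
  F F F T  ✗ fails (R ∨ ¬S ∨ P)
  F F T F  ✗ fails (S ∨ P ∨ Q)
  F F T T  ✗ fails (¬R ∨ ¬S ∨ P)
  F T F F  ✗ fails (R ∨ P)
  F T F T  ✗ fails (R ∨ ¬S ∨ P)
  F T T F  ✓ satisfies all
  F T T T  ✗ fails (¬R ∨ ¬S ∨ ¬Q)
  T F F F  ✗ fails (R ∨ ¬P ∨ S)
  T F F T  ✗ fails (¬P ∨ ¬S)
  T F T F  ✗ fails (Q ∨ S ∨ ¬P)
  T F T T  ✗ fails (¬S ∨ ¬P ∨ ¬R)
  T T F F  ✗ fails (R ∨ ¬P ∨ S)
  T T F T  ✗ fails (R ∨ ¬S ∨ ¬Q)
  T T T F  ✗ fails (¬R ∨ ¬Q ∨ ¬P)
  T T T T  ✗ fails (¬R ∨ ¬S ∨ ¬Q)
1 of the 16 rows is a model.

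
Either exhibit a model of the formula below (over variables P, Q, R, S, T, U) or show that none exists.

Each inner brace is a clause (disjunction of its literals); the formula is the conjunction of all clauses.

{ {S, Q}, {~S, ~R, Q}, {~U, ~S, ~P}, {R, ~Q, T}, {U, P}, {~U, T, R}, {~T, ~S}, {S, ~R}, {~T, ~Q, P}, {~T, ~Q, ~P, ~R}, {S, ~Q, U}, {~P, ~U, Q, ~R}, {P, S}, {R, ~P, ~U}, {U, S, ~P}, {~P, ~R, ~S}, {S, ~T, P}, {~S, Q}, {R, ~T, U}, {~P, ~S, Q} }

P: 0,  Q: 1,  R: 1,  S: 1,  T: 0,  U: 1

Case S = 1:
(~T) alone gives T = 0.
(Q) alone gives Q = 1.
(R) alone gives R = 1.
(~P) alone gives P = 0.
(U) alone gives U = 1.
This assignment satisfies each clause.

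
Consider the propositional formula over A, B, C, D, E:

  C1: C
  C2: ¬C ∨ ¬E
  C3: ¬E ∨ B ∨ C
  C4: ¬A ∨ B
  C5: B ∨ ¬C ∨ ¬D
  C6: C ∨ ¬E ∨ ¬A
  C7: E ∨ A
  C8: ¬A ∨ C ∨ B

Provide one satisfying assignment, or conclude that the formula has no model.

A=True, B=True, C=True, D=True, E=False

(C) alone gives C = True.
(¬E) alone gives E = False.
(A) alone gives A = True.
(B) alone gives B = True.
All clauses hold; D can take either value.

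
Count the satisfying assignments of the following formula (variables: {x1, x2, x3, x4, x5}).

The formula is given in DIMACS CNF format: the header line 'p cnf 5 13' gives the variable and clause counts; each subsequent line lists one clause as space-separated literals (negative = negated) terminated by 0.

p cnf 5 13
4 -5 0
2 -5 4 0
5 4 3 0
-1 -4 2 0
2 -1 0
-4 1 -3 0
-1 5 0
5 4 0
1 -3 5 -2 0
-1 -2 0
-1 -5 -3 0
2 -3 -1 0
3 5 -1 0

There are 2^5 = 32 truth assignments over (x1, x2, x3, x4, x5).
Split on x3. With x3 = True, the clauses containing x3 are satisfied and ¬x3 drops from the rest; 0 of the 2^4 = 16 assignments to the other variables satisfy what remains.
With x3 = False, by the same count on the reduced clause set, 4 assignments work.
Total: 0 + 4 = 4.

4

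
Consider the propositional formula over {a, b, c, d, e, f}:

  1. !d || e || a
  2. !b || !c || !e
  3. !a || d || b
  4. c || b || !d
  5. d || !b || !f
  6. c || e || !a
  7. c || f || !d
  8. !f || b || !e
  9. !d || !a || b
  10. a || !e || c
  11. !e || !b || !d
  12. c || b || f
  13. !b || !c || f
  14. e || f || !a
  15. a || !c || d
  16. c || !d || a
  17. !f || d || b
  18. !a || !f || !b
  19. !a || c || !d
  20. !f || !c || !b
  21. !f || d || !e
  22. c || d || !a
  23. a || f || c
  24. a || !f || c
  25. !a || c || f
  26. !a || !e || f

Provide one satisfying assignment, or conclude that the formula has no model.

a=false; b=false; c=true; d=true; e=true; f=false

Try d = true.
Try e = true.
(!b) alone gives b = false.
(c) alone gives c = true.
(!f) alone gives f = false.
(!a) alone gives a = false.
Every clause now holds.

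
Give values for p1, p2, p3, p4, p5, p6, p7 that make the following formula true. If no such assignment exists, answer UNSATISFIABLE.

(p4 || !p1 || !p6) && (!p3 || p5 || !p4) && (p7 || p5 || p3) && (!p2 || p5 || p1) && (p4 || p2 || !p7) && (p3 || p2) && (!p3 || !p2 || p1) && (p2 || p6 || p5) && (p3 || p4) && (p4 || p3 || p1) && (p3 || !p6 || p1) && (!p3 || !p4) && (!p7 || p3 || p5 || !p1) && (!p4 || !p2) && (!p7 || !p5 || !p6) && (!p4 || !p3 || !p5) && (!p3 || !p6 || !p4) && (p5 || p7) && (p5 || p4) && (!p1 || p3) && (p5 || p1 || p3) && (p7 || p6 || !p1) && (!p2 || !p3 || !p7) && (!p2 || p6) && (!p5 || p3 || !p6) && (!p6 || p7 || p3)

Suppose p3 = true.
(!p4) alone gives p4 = false.
(p5) alone gives p5 = true.
Suppose p1 = false.
(!p2) alone gives p2 = false.
(!p7) alone gives p7 = false.
No clause remains; p6 is free.

p1=false, p2=false, p3=true, p4=false, p5=true, p6=true, p7=false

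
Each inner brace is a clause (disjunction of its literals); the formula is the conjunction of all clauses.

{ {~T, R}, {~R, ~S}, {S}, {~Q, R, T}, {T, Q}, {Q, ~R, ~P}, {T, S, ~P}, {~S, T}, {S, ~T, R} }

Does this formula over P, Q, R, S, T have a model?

Unsatisfiable

From the singleton clause (S), S = 1.
From the singleton clause (~R), R = 0.
From the singleton clause (~T), T = 0.
But (T) is also a unit clause — contradiction.
No assignment satisfies every clause.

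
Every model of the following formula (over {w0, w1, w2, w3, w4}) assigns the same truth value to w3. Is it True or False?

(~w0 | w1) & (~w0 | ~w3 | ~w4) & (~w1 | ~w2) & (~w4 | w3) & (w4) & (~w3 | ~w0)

True

Suppose w3 = 0.
From the singleton clause (~w4), w4 = 0.
But (w4) is also a unit clause — contradiction.
So every satisfying assignment has w3 = True.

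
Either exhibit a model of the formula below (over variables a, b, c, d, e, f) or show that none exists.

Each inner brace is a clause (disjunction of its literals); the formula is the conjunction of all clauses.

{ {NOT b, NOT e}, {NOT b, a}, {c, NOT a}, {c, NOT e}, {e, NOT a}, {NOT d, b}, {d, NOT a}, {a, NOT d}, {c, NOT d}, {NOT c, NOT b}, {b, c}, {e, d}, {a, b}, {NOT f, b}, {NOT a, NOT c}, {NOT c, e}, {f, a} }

Case b = false:
The clause (NOT d) is unit, so d = false.
The clause (NOT a) is unit, so a = false.
That conflicts with the unit clause (a).
That branch fails; take b = true instead.
The clause (NOT e) is unit, so e = false.
The clause (a) is unit, so a = true.
That conflicts with the unit clause (NOT a).
Both values of b lead to a conflict.

UNSATISFIABLE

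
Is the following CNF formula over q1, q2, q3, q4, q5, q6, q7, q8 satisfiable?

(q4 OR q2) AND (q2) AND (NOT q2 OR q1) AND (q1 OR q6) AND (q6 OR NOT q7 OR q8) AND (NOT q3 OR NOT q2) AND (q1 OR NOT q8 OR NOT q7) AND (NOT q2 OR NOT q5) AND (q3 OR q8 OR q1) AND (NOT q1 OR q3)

From the singleton clause (q2), q2 = true.
From the singleton clause (q1), q1 = true.
From the singleton clause (NOT q3), q3 = false.
That conflicts with the unit clause (q3).
No assignment satisfies every clause.

No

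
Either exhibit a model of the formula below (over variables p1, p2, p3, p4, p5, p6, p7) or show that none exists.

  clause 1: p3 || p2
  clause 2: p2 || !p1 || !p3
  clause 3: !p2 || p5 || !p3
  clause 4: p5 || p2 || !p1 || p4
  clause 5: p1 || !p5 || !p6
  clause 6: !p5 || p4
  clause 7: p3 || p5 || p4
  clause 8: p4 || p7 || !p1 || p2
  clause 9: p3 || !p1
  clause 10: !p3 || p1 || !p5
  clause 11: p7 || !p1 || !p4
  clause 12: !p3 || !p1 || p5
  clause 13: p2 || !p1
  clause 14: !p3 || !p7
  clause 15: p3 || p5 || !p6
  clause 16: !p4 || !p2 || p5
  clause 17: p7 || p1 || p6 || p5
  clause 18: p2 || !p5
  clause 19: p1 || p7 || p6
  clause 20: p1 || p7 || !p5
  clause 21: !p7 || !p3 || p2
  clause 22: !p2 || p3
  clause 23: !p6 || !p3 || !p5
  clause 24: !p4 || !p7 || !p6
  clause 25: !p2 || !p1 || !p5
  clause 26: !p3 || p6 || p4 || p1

Case p3 = true:
(!p7) alone gives p7 = false.
Case p2 = false:
(!p1) alone gives p1 = false.
(!p5) alone gives p5 = false.
(p6) alone gives p6 = true.
Every clause is now satisfied; p4 is unconstrained.

p1=false,  p2=false,  p3=true,  p4=true,  p5=false,  p6=true,  p7=false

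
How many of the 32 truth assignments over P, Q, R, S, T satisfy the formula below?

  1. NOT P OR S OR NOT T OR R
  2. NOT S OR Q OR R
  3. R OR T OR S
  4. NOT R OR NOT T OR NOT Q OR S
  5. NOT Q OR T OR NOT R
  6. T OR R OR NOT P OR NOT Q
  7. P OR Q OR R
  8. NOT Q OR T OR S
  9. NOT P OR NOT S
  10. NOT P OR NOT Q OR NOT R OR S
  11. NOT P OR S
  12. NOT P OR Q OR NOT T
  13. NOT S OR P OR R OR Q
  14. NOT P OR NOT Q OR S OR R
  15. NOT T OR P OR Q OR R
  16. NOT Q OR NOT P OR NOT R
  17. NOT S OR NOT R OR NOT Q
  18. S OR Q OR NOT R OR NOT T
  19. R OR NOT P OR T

There are 2^5 = 32 truth assignments over (P, Q, R, S, T).
Split on Q. With Q = true, the clauses containing Q are satisfied and NOT Q drops from the rest; 3 of the 2^4 = 16 assignments to the other variables satisfy what remains.
With Q = false, by the same count on the reduced clause set, 3 assignments work.
Total: 3 + 3 = 6.

6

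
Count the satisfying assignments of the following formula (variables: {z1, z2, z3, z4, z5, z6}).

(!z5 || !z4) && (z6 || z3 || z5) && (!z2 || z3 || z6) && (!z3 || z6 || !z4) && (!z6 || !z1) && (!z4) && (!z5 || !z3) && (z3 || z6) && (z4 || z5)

2

There are 2^6 = 64 truth assignments over (z1, z2, z3, z4, z5, z6).
Split on z6. With z6 = true, the clauses containing z6 are satisfied and !z6 drops from the rest; 2 of the 2^5 = 32 assignments to the other variables satisfy what remains.
With z6 = false, by the same count on the reduced clause set, 0 assignments work.
Total: 2 + 0 = 2.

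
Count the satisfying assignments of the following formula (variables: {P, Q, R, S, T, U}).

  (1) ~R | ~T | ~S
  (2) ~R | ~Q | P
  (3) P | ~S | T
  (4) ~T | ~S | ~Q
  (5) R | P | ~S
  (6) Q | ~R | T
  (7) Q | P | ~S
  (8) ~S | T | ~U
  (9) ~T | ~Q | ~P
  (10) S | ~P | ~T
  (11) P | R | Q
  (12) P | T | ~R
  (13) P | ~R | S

15

There are 2^6 = 64 truth assignments over (P, Q, R, S, T, U).
Split on P. With P = 1, the clauses containing P are satisfied and ~P drops from the rest; 11 of the 2^5 = 32 assignments to the other variables satisfy what remains.
With P = 0, by the same count on the reduced clause set, 4 assignments work.
Total: 11 + 4 = 15.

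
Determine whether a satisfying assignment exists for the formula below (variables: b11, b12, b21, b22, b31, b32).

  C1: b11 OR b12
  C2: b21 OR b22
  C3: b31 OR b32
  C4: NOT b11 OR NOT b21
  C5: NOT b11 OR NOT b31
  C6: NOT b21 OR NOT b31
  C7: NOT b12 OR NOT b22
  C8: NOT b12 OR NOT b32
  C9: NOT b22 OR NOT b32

No

Suppose b11 = true.
From the singleton clause (NOT b21), b21 = false.
From the singleton clause (b22), b22 = true.
From the singleton clause (NOT b31), b31 = false.
From the singleton clause (b32), b32 = true.
Now (NOT b32) is unsatisfied and unit — conflict.
Undo b11 and try b11 = false.
From the singleton clause (b12), b12 = true.
From the singleton clause (NOT b22), b22 = false.
From the singleton clause (b21), b21 = true.
From the singleton clause (NOT b31), b31 = false.
From the singleton clause (b32), b32 = true.
Now (NOT b32) is unsatisfied and unit — conflict.
Either choice for b11 ends in contradiction.
No assignment satisfies every clause.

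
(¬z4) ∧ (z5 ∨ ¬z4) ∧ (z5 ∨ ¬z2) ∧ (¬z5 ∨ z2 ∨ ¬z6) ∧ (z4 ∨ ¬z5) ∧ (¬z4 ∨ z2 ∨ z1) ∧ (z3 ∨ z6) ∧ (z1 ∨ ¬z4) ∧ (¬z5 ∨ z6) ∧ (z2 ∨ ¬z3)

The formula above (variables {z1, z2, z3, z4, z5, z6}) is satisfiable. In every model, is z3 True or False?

False

Suppose z3 = True.
From the singleton clause (¬z4), z4 = False.
From the singleton clause (¬z5), z5 = False.
From the singleton clause (¬z2), z2 = False.
That conflicts with the unit clause (z2).
So every satisfying assignment has z3 = False.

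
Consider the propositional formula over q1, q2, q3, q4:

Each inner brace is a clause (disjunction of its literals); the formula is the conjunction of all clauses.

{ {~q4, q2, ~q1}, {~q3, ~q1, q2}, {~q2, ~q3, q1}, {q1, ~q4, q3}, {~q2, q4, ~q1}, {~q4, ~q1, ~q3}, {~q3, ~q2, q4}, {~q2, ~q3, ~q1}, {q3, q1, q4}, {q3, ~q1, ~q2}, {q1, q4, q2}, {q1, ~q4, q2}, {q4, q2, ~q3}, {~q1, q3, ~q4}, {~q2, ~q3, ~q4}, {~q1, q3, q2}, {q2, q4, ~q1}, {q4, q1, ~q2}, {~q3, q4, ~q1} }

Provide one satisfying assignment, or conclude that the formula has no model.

Try q4 = 0.
Try q2 = 0.
Unit clause (q1) forces q1 = 1.
Now (~q1) is unsatisfied and unit — conflict.
Backtrack on q2: now try q2 = 1.
Unit clause (~q1) forces q1 = 0.
Now (q1) is unsatisfied and unit — conflict.
Both values of q2 lead to a conflict.
Backtrack on q4: now try q4 = 1.
Try q2 = 1.
Unit clause (~q3) forces q3 = 0.
Unit clause (q1) forces q1 = 1.
Now (~q1) is unsatisfied and unit — conflict.
Backtrack on q2: now try q2 = 0.
Unit clause (~q1) forces q1 = 0.
Now (q1) is unsatisfied and unit — conflict.
Both values of q2 lead to a conflict.
Both values of q4 lead to a conflict.

UNSATISFIABLE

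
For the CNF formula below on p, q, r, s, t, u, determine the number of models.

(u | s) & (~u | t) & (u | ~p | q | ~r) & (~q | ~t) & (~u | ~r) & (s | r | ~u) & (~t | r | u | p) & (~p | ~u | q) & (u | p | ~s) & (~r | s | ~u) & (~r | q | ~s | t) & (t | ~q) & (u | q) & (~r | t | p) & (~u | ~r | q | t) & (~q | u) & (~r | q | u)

1

There are 2^6 = 64 truth assignments over (p, q, r, s, t, u).
Split on p. With p = 1, the clauses containing p are satisfied and ~p drops from the rest; 0 of the 2^5 = 32 assignments to the other variables satisfy what remains.
With p = 0, by the same count on the reduced clause set, 1 assignment works.
Total: 0 + 1 = 1.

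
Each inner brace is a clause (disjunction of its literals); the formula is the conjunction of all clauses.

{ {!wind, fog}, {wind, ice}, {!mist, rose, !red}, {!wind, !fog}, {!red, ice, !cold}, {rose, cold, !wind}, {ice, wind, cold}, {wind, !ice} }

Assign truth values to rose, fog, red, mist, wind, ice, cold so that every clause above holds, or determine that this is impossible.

Case wind = false:
(ice) alone gives ice = true.
But (!ice) is also a unit clause — contradiction.
So wind must be the other value — set wind = true.
(fog) alone gives fog = true.
But (!fog) is also a unit clause — contradiction.
Neither wind = true nor wind = false works.

UNSATISFIABLE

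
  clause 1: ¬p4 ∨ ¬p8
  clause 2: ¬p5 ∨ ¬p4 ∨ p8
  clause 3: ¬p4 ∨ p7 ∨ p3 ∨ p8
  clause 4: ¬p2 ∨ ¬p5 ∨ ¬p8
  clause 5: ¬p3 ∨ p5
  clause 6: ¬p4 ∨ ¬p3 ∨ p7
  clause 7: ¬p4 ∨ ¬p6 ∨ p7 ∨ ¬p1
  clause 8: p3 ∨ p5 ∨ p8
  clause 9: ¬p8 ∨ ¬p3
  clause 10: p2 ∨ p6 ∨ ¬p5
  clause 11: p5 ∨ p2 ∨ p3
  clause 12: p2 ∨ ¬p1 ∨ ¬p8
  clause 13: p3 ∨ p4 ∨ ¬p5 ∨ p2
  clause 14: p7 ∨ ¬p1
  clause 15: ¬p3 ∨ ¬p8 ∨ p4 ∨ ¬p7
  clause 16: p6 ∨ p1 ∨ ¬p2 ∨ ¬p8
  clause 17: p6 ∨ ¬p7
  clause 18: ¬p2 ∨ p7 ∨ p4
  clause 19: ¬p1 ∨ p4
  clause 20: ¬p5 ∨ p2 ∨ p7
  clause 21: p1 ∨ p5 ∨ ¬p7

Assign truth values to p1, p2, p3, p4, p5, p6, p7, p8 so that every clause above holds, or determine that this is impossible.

p1=False, p2=True, p3=True, p4=False, p5=True, p6=True, p7=True, p8=False

Branch on p4: set p4 = False.
The clause (¬p1) is unit, so p1 = False.
Branch on p3: set p3 = True.
The clause (p5) is unit, so p5 = True.
The clause (¬p8) is unit, so p8 = False.
Branch on p2: set p2 = True.
The clause (p7) is unit, so p7 = True.
The clause (p6) is unit, so p6 = True.
This assignment satisfies each clause.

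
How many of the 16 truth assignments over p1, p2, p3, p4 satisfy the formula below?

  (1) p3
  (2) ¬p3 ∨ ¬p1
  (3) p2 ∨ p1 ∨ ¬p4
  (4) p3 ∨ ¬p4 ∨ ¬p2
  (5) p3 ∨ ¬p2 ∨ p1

There are 2^4 = 16 truth assignments over (p1, p2, p3, p4).
Check each against the 5 clauses (columns in the order p1, p2, p3, p4):
  F F F F  ✗ fails (p3)
  F F F T  ✗ fails (p3)
  F F T F  ✓ satisfies all
  F F T T  ✗ fails (p2 ∨ p1 ∨ ¬p4)
  F T F F  ✗ fails (p3)
  F T F T  ✗ fails (p3)
  F T T F  ✓ satisfies all
  F T T T  ✓ satisfies all
  T F F F  ✗ fails (p3)
  T F F T  ✗ fails (p3)
  T F T F  ✗ fails (¬p3 ∨ ¬p1)
  T F T T  ✗ fails (¬p3 ∨ ¬p1)
  T T F F  ✗ fails (p3)
  T T F T  ✗ fails (p3)
  T T T F  ✗ fails (¬p3 ∨ ¬p1)
  T T T T  ✗ fails (¬p3 ∨ ¬p1)
3 of the 16 rows are models.

3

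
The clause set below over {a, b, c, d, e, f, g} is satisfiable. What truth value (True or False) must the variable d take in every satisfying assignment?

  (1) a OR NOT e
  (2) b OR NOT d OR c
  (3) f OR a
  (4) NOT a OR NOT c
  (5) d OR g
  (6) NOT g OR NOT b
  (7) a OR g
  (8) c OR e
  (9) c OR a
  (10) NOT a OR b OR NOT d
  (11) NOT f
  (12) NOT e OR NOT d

Suppose d = true.
From the singleton clause (NOT f), f = false.
From the singleton clause (a), a = true.
From the singleton clause (NOT c), c = false.
From the singleton clause (b), b = true.
From the singleton clause (NOT g), g = false.
From the singleton clause (e), e = true.
But (NOT e) is also a unit clause — contradiction.
So every satisfying assignment has d = False.

False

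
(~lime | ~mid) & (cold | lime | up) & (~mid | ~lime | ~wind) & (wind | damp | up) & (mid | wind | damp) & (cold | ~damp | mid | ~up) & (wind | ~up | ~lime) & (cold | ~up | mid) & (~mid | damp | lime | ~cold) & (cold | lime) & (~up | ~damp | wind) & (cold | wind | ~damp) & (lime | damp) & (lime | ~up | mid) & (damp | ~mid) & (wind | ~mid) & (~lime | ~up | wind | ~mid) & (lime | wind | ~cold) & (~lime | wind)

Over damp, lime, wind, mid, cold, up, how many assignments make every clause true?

9

There are 2^6 = 64 truth assignments over (damp, lime, wind, mid, cold, up).
Split on wind. With wind = 1, the clauses containing wind are satisfied and ~wind drops from the rest; 9 of the 2^5 = 32 assignments to the other variables satisfy what remains.
With wind = 0, by the same count on the reduced clause set, 0 assignments work.
(One model: damp=F, lime=T, wind=T, mid=F, cold=F, up=F.)
Total: 9 + 0 = 9.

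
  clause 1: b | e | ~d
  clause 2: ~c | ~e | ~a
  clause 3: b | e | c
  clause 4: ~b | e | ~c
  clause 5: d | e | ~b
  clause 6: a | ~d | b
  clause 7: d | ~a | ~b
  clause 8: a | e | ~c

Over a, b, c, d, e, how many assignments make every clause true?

There are 2^5 = 32 truth assignments over (a, b, c, d, e).
Split on a. With a = 1, the clauses containing a are satisfied and ~a drops from the rest; 5 of the 2^4 = 16 assignments to the other variables satisfy what remains.
With a = 0, by the same count on the reduced clause set, 7 assignments work.
Total: 5 + 7 = 12.

12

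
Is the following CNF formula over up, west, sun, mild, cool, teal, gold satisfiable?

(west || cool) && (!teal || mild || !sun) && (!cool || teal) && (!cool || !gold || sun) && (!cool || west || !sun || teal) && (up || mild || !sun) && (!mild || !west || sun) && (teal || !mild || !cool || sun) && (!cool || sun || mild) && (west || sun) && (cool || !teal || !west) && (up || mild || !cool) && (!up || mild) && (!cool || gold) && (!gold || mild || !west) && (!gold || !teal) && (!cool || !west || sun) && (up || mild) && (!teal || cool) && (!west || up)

Yes

Suppose west = true.
(up) alone gives up = true.
(mild) alone gives mild = true.
(sun) alone gives sun = true.
Suppose cool = false.
(!teal) alone gives teal = false.
Every clause is now satisfied; gold is unconstrained.
A satisfying assignment: up ↦ true,  west ↦ true,  sun ↦ true,  mild ↦ true,  cool ↦ false,  teal ↦ false,  gold ↦ true.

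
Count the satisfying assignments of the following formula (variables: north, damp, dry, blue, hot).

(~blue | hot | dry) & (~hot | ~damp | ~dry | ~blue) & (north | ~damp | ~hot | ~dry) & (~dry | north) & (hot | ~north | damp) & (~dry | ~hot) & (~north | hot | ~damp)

10

There are 2^5 = 32 truth assignments over (north, damp, dry, blue, hot).
Split on north. With north = 1, the clauses containing north are satisfied and ~north drops from the rest; 4 of the 2^4 = 16 assignments to the other variables satisfy what remains.
With north = 0, by the same count on the reduced clause set, 6 assignments work.
(One model: north=F, damp=F, dry=F, blue=F, hot=F.)
Total: 4 + 6 = 10.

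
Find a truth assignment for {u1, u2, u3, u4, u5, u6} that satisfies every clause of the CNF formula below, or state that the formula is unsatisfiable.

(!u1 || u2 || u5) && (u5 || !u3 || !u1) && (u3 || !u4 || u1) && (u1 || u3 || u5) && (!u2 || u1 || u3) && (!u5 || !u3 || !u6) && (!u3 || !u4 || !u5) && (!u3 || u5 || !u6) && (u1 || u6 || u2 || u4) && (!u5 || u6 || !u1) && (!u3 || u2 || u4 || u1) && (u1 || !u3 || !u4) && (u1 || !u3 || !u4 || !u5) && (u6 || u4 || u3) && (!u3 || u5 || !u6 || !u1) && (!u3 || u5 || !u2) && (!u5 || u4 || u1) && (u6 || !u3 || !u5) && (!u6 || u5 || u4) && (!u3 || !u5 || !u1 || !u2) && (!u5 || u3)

u1: true; u2: true; u3: false; u4: true; u5: false; u6: false

Suppose u5 = false.
Suppose u1 = true.
The clause (u2) is unit, so u2 = true.
The clause (!u3) is unit, so u3 = false.
Suppose u6 = false.
The clause (u4) is unit, so u4 = true.
All clauses are satisfied.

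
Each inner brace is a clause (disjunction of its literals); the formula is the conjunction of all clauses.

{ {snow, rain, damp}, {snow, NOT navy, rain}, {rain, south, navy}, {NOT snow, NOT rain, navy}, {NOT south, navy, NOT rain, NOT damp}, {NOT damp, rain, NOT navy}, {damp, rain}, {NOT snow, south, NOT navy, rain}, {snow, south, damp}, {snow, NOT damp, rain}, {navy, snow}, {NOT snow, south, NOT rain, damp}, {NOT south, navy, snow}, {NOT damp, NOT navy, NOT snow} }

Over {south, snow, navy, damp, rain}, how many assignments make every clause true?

There are 2^5 = 32 truth assignments over (south, snow, navy, damp, rain).
Split on snow. With snow = true, the clauses containing snow are satisfied and NOT snow drops from the rest; 2 of the 2^4 = 16 assignments to the other variables satisfy what remains.
With snow = false, by the same count on the reduced clause set, 3 assignments work.
(One model: south=F, snow=F, navy=T, damp=T, rain=T.)
Total: 2 + 3 = 5.

5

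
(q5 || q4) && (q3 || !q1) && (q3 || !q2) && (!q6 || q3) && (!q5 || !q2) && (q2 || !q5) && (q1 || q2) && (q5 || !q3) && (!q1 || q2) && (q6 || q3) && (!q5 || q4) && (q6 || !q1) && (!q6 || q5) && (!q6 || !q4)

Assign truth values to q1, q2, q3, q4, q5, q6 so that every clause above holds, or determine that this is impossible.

UNSATISFIABLE

Suppose q5 = true.
From the singleton clause (!q2), q2 = false.
That conflicts with the unit clause (q2).
That branch fails; take q5 = false instead.
From the singleton clause (q4), q4 = true.
From the singleton clause (!q3), q3 = false.
From the singleton clause (!q1), q1 = false.
From the singleton clause (!q2), q2 = false.
That conflicts with the unit clause (q2).
Neither q5 = true nor q5 = false works.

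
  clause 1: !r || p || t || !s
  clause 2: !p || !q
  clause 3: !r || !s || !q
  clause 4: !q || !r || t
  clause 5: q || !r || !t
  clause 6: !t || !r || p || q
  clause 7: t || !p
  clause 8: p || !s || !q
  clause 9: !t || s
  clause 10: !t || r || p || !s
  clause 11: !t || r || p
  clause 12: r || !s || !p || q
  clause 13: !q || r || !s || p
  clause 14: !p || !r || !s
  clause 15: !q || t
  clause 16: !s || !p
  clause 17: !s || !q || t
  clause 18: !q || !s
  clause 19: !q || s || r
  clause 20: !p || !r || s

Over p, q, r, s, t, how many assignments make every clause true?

There are 2^5 = 32 truth assignments over (p, q, r, s, t).
Split on s. With s = true, the clauses containing s are satisfied and !s drops from the rest; 1 of the 2^4 = 16 assignments to the other variables satisfy what remains.
With s = false, by the same count on the reduced clause set, 2 assignments work.
(One model: p=F, q=F, r=F, s=F, t=F.)
Total: 1 + 2 = 3.

3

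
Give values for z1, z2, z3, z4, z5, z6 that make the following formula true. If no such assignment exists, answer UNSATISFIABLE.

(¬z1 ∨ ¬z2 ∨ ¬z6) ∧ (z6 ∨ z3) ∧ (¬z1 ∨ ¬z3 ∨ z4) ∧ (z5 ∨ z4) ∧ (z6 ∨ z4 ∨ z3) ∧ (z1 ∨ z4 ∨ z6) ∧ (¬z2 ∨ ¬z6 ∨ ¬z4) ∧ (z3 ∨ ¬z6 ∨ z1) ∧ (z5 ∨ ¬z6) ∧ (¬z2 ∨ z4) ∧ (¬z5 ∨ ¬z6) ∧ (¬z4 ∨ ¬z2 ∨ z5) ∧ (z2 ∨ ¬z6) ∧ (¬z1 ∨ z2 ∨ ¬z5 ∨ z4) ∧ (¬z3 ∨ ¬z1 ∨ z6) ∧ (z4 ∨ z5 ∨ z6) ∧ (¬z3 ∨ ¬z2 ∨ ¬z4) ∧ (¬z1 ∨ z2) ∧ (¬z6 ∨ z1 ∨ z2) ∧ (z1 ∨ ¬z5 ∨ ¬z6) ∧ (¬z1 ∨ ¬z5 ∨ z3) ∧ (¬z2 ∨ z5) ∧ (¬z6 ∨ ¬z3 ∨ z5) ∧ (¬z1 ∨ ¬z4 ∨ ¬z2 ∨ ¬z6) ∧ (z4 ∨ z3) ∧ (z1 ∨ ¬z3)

UNSATISFIABLE

Try z6 = True.
From the singleton clause (z5), z5 = True.
But (¬z5) is also a unit clause — contradiction.
So z6 must be the other value — set z6 = False.
From the singleton clause (z3), z3 = True.
From the singleton clause (¬z1), z1 = False.
But (z1) is also a unit clause — contradiction.
Neither z6 = True nor z6 = False works.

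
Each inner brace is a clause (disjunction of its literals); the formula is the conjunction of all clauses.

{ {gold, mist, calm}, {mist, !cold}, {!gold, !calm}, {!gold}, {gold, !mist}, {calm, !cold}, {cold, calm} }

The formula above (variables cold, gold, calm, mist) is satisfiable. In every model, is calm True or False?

True

Suppose calm = false.
From the singleton clause (!gold), gold = false.
From the singleton clause (mist), mist = true.
But (!mist) is also a unit clause — contradiction.
So every satisfying assignment has calm = True.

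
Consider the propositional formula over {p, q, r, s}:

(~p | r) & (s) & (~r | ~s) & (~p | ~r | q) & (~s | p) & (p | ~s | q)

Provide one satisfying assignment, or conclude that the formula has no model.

From the singleton clause (s), s = 1.
From the singleton clause (~r), r = 0.
From the singleton clause (~p), p = 0.
But (p) is also a unit clause — contradiction.

UNSATISFIABLE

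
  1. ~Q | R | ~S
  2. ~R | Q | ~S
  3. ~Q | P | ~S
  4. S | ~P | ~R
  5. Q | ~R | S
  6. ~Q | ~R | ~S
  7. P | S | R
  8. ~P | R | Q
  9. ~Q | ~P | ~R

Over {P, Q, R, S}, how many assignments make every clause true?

3

There are 2^4 = 16 truth assignments over (P, Q, R, S).
Check each against the 9 clauses (columns in the order P, Q, R, S):
  F F F F  ✗ fails (P | S | R)
  F F F T  ✓ satisfies all
  F F T F  ✗ fails (Q | ~R | S)
  F F T T  ✗ fails (~R | Q | ~S)
  F T F F  ✗ fails (P | S | R)
  F T F T  ✗ fails (~Q | R | ~S)
  F T T F  ✓ satisfies all
  F T T T  ✗ fails (~Q | P | ~S)
  T F F F  ✗ fails (~P | R | Q)
  T F F T  ✗ fails (~P | R | Q)
  T F T F  ✗ fails (S | ~P | ~R)
  T F T T  ✗ fails (~R | Q | ~S)
  T T F F  ✓ satisfies all
  T T F T  ✗ fails (~Q | R | ~S)
  T T T F  ✗ fails (S | ~P | ~R)
  T T T T  ✗ fails (~Q | ~R | ~S)
3 of the 16 rows are models.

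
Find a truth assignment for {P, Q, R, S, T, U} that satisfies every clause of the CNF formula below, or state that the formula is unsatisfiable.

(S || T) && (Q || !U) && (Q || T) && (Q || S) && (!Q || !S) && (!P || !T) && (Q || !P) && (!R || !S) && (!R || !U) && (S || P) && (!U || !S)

P ↦ false, Q ↦ false, R ↦ false, S ↦ true, T ↦ true, U ↦ false

Suppose S = true.
From the singleton clause (!Q), Q = false.
From the singleton clause (!U), U = false.
From the singleton clause (T), T = true.
From the singleton clause (!P), P = false.
From the singleton clause (!R), R = false.
Every clause now holds.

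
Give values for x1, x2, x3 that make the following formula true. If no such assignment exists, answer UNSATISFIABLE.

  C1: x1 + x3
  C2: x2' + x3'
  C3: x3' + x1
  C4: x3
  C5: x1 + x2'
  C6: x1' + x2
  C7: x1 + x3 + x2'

The clause (x3) is unit, so x3 = 1.
The clause (x2') is unit, so x2 = 0.
The clause (x1) is unit, so x1 = 1.
Now (x1') is unsatisfied and unit — conflict.

UNSATISFIABLE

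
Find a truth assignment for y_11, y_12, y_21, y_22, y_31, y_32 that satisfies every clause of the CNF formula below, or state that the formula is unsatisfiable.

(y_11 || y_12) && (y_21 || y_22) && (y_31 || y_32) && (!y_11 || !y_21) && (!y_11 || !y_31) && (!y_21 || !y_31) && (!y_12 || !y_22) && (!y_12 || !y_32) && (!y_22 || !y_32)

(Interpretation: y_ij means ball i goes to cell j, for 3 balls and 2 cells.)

Branch on y_11: set y_11 = true.
Unit clause (!y_21) forces y_21 = false.
Unit clause (y_22) forces y_22 = true.
Unit clause (!y_31) forces y_31 = false.
Unit clause (y_32) forces y_32 = true.
Now (!y_32) is unsatisfied and unit — conflict.
Backtrack on y_11: now try y_11 = false.
Unit clause (y_12) forces y_12 = true.
Unit clause (!y_22) forces y_22 = false.
Unit clause (y_21) forces y_21 = true.
Unit clause (!y_31) forces y_31 = false.
Unit clause (y_32) forces y_32 = true.
Now (!y_32) is unsatisfied and unit — conflict.
Both values of y_11 lead to a conflict.

UNSATISFIABLE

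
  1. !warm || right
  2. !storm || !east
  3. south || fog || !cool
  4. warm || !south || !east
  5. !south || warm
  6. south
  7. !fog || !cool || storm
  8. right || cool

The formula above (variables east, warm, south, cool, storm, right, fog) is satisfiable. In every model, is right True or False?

Suppose right = false.
The clause (!warm) is unit, so warm = false.
The clause (!south) is unit, so south = false.
Now (south) is unsatisfied and unit — conflict.
So every satisfying assignment has right = True.

True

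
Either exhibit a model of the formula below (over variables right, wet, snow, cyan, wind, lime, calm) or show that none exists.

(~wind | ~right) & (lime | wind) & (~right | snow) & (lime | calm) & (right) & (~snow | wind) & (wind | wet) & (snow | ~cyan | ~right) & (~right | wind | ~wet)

(right) alone gives right = 1.
(~wind) alone gives wind = 0.
(lime) alone gives lime = 1.
(snow) alone gives snow = 1.
Now (~snow) is unsatisfied and unit — conflict.

UNSATISFIABLE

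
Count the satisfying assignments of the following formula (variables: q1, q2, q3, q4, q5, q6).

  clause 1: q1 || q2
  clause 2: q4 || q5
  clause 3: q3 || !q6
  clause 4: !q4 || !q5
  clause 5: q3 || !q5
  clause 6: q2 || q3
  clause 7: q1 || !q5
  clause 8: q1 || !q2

There are 2^6 = 64 truth assignments over (q1, q2, q3, q4, q5, q6).
Split on q6. With q6 = true, the clauses containing q6 are satisfied and !q6 drops from the rest; 4 of the 2^5 = 32 assignments to the other variables satisfy what remains.
With q6 = false, by the same count on the reduced clause set, 5 assignments work.
Total: 4 + 5 = 9.

9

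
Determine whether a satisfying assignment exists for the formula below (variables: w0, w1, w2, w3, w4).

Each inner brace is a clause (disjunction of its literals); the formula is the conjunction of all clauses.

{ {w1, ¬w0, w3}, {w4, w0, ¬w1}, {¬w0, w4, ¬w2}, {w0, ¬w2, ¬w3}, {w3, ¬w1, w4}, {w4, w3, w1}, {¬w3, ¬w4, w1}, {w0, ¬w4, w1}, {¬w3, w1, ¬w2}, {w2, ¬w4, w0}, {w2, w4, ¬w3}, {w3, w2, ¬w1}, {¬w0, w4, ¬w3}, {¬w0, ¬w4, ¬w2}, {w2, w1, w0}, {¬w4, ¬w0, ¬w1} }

Satisfiable

Suppose w1 = True.
Suppose w4 = True.
The clause (¬w0) is unit, so w0 = False.
The clause (w2) is unit, so w2 = True.
The clause (¬w3) is unit, so w3 = False.
All clauses are satisfied.
A satisfying assignment: w0 ↦ False,  w1 ↦ True,  w2 ↦ True,  w3 ↦ False,  w4 ↦ True.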